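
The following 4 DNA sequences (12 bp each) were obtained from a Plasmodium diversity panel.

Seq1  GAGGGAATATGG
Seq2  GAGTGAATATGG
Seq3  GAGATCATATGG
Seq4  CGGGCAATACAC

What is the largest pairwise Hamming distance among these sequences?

Pairwise Hamming distances:
  Seq1 vs Seq2: 1
  Seq1 vs Seq3: 3
  Seq1 vs Seq4: 6
  Seq2 vs Seq3: 3
  Seq2 vs Seq4: 7
  Seq3 vs Seq4: 8
The largest is 8, between Seq3 and Seq4.

8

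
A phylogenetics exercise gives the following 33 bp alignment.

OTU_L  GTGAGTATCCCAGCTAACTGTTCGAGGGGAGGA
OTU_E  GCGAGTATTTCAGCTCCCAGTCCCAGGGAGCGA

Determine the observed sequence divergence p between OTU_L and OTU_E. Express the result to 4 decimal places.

0.3333

Differing sites — 2:T/C; 9:C/T; 10:C/T; 16:A/C; 17:A/C; 19:T/A; 22:T/C; 24:G/C; 29:G/A; 30:A/G; 31:G/C.
There are 11 differences over 33 sites, so p = 11/33 = 0.3333.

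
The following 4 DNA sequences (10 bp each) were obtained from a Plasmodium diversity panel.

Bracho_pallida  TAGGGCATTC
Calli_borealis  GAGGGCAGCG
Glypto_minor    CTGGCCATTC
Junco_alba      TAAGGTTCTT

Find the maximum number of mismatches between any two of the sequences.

8

Pairwise Hamming distances:
  Bracho_pallida vs Calli_borealis: 4
  Bracho_pallida vs Glypto_minor: 3
  Bracho_pallida vs Junco_alba: 5
  Calli_borealis vs Glypto_minor: 6
  Calli_borealis vs Junco_alba: 7
  Glypto_minor vs Junco_alba: 8
The largest is 8, between Glypto_minor and Junco_alba.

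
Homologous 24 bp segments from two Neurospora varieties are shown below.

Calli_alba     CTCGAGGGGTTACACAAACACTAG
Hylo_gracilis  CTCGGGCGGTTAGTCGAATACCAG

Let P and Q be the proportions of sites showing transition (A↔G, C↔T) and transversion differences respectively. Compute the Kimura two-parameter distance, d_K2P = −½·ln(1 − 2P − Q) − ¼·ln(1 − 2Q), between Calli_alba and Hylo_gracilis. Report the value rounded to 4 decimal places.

0.3785

Differing sites — 5:A/G (Ti); 7:G/C (Tv); 13:C/G (Tv); 14:A/T (Tv); 16:A/G (Ti); 19:C/T (Ti); 22:T/C (Ti).
Of the 7 differences, 4 transitions and 3 transversions over 24 sites: P = 4/24 = 0.166667, Q = 3/24 = 0.125000.
d = −0.5·ln(0.541666) − 0.25·ln(0.750000) = −0.5·(-0.613106) − 0.25·(-0.287682) = 0.3785.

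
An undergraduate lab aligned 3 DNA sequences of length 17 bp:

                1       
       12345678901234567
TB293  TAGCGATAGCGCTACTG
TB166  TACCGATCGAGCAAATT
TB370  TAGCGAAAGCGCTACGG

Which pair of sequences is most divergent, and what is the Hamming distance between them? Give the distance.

8

Pairwise Hamming distances:
  TB293 vs TB166: 6
  TB293 vs TB370: 2
  TB166 vs TB370: 8
The largest is 8, between TB166 and TB370.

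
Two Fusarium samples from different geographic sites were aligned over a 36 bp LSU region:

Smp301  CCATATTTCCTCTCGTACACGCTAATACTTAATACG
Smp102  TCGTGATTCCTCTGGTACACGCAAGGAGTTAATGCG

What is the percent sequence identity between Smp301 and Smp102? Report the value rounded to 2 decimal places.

72.22%

The sequences differ at positions 1 (C/T), 3 (A/G), 5 (A/G), 6 (T/A), 14 (C/G), 23 (T/A), 25 (A/G), 26 (T/G), 28 (C/G), 34 (A/G).
26 of the 36 sites match, so the percent identity is 26/36 × 100 = 72.22%.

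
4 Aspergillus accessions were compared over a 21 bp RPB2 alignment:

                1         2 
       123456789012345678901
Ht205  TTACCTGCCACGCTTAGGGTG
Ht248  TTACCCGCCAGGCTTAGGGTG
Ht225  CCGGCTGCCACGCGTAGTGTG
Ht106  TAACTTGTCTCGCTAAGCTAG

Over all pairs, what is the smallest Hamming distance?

2

Pairwise Hamming distances:
  Ht205 vs Ht248: 2
  Ht205 vs Ht225: 6
  Ht205 vs Ht106: 8
  Ht248 vs Ht225: 8
  Ht248 vs Ht106: 10
  Ht225 vs Ht106: 12
The smallest is 2, between Ht205 and Ht248.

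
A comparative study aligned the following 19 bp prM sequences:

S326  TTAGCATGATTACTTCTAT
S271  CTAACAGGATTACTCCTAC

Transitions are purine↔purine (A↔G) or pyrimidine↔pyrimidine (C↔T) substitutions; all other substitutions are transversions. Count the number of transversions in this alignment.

1

The sequences differ at positions 1 (T/C, transition), 4 (G/A, transition), 7 (T/G, transversion), 15 (T/C, transition), 19 (T/C, transition).
Of the 5 differences, 4 transitions and 1 transversion, so the answer is 1.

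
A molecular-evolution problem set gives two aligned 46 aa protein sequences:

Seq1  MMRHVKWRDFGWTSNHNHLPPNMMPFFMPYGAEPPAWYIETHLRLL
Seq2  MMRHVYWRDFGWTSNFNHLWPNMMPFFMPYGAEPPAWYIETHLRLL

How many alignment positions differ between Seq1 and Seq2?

3

Mismatches occur at site 6 (K/Y), site 16 (H/F), site 20 (P/W).
That gives 3 mismatches out of 46 aligned sites, so the Hamming distance is 3.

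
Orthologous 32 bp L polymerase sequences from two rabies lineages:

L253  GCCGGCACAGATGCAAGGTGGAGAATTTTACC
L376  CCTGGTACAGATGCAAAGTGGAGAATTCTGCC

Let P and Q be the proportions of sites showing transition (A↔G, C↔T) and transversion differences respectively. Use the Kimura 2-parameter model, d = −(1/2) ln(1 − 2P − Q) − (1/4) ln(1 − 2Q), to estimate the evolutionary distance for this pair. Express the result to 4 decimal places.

Mismatches occur at site 1 (G↔C, transversion), site 3 (C↔T, transition), site 6 (C↔T, transition), site 17 (G↔A, transition), site 28 (T↔C, transition), site 30 (A↔G, transition).
Of the 6 differences, 5 transitions and 1 transversion over 32 sites: P = 5/32 = 0.156250, Q = 1/32 = 0.031250.
d = −0.5·ln(0.656250) − 0.25·ln(0.937500) = −0.5·(-0.421213) − 0.25·(-0.064539) = 0.2267.

0.2267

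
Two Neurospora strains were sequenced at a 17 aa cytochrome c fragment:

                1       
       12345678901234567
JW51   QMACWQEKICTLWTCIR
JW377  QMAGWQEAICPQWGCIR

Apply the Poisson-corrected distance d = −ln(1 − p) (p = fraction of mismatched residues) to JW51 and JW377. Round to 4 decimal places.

0.3483

Differing sites — 4:C/G; 8:K/A; 11:T/P; 12:L/Q; 14:T/G.
p = 5/17 = 0.294118.
d = −ln(1 − 0.294118) = −ln(0.705882) = 0.3483.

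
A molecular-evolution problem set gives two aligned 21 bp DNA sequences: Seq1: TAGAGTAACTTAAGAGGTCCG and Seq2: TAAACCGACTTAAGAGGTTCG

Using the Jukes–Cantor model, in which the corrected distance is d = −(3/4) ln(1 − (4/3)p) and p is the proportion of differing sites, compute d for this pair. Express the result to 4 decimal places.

Mismatches occur at site 3 (G/A), site 5 (G/C), site 6 (T/C), site 7 (A/G), site 19 (C/T).
p = 5/21 = 0.238095.
d = −0.75 · ln(1 − (4/3)·0.238095) = −0.75 · ln(0.682540) = −0.75 · (-0.381934) = 0.2865.

0.2865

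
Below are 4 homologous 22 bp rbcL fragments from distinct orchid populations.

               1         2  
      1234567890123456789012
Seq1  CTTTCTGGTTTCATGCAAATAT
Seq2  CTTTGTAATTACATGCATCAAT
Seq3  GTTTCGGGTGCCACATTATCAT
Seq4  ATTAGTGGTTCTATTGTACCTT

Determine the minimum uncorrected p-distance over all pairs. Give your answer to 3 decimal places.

0.318

Pairwise Hamming distances:
  Seq1 vs Seq2: 7
  Seq1 vs Seq3: 10
  Seq1 vs Seq4: 11
  Seq2 vs Seq3: 14
  Seq2 vs Seq4: 12
  Seq3 vs Seq4: 11
The smallest is 7 mismatches, between Seq1 and Seq2; p = 7/22 = 0.318.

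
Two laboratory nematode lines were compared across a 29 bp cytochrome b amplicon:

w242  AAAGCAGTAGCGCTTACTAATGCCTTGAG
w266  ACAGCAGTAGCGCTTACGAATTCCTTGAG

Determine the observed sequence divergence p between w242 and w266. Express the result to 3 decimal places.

0.103

The sequences differ at positions 2 (A/C), 18 (T/G), 22 (G/T).
There are 3 differences over 29 sites, so p = 3/29 = 0.103.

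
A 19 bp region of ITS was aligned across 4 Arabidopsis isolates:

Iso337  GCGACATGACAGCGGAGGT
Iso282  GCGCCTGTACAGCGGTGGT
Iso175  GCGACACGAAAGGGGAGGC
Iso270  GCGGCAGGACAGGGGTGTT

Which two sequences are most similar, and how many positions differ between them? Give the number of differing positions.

4

Pairwise Hamming distances:
  Iso337 vs Iso282: 5
  Iso337 vs Iso175: 4
  Iso337 vs Iso270: 5
  Iso282 vs Iso175: 8
  Iso282 vs Iso270: 5
  Iso175 vs Iso270: 6
The smallest is 4, between Iso337 and Iso175.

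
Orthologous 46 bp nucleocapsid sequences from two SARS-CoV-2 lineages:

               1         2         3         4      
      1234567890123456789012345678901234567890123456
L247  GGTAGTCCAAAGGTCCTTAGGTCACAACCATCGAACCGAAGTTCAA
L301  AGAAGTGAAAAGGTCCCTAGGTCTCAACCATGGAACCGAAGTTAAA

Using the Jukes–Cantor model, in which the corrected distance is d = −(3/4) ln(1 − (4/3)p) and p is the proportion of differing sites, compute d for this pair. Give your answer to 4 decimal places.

0.1979

The sequences differ at positions 1 (G/A), 3 (T/A), 7 (C/G), 8 (C/A), 17 (T/C), 24 (A/T), 32 (C/G), 44 (C/A).
p = 8/46 = 0.173913.
d = −0.75 · ln(1 − (4/3)·0.173913) = −0.75 · ln(0.768116) = −0.75 · (-0.263815) = 0.1979.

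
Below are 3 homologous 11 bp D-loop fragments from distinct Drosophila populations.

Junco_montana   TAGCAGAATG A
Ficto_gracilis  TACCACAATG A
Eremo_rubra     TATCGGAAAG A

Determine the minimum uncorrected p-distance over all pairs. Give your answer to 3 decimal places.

0.182

Pairwise Hamming distances:
  Junco_montana vs Ficto_gracilis: 2
  Junco_montana vs Eremo_rubra: 3
  Ficto_gracilis vs Eremo_rubra: 4
The smallest is 2 mismatches, between Junco_montana and Ficto_gracilis; p = 2/11 = 0.182.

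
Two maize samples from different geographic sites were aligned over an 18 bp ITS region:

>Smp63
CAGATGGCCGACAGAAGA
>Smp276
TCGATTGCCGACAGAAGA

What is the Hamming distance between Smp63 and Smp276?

3

Differing sites — 1:C/T; 2:A/C; 6:G/T.
That gives 3 mismatches out of 18 aligned sites, so the Hamming distance is 3.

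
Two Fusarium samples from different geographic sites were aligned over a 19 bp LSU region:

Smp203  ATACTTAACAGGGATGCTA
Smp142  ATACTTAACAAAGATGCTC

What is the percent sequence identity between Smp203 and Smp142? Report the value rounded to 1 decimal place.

Differing sites — 11:G/A; 12:G/A; 19:A/C.
16 of the 19 sites match, so the percent identity is 16/19 × 100 = 84.2%.

84.2%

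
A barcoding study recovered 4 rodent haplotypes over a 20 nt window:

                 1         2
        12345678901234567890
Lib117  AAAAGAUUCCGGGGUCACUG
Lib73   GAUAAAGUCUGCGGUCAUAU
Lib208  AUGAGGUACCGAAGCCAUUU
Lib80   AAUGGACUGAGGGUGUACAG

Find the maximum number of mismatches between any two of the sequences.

16

Pairwise Hamming distances:
  Lib117 vs Lib73: 9
  Lib117 vs Lib208: 9
  Lib117 vs Lib80: 9
  Lib73 vs Lib208: 12
  Lib73 vs Lib80: 12
  Lib208 vs Lib80: 16
The largest is 16, between Lib208 and Lib80.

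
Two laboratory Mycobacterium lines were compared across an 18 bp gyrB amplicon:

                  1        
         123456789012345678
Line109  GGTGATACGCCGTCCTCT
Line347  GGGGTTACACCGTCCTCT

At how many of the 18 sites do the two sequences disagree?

The sequences differ at positions 3 (T/G), 5 (A/T), 9 (G/A).
That gives 3 mismatches out of 18 aligned sites, so the Hamming distance is 3.

3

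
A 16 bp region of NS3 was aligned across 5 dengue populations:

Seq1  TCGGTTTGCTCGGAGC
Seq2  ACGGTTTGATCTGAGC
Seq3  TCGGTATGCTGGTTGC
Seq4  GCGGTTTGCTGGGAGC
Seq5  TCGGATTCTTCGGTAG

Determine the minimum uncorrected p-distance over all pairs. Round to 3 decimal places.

Pairwise Hamming distances:
  Seq1 vs Seq2: 3
  Seq1 vs Seq3: 4
  Seq1 vs Seq4: 2
  Seq1 vs Seq5: 6
  Seq2 vs Seq3: 7
  Seq2 vs Seq4: 4
  Seq2 vs Seq5: 8
  Seq3 vs Seq4: 4
  Seq3 vs Seq5: 8
  Seq4 vs Seq5: 8
The smallest is 2 mismatches, between Seq1 and Seq4; p = 2/16 = 0.125.

0.125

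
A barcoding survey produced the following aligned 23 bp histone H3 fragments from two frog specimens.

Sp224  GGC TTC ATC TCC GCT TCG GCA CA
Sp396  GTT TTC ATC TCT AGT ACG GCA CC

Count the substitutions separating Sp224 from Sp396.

7

The sequences differ at positions 2 (G/T), 3 (C/T), 12 (C/T), 13 (G/A), 14 (C/G), 16 (T/A), 23 (A/C).
That gives 7 mismatches out of 23 aligned sites, so the Hamming distance is 7.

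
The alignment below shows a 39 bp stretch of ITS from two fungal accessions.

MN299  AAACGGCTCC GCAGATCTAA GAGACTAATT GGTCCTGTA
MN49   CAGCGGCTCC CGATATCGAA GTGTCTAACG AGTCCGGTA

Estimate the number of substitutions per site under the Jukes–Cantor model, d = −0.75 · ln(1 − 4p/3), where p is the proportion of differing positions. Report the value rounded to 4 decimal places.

Differing sites — 1:A/C; 3:A/G; 11:G/C; 12:C/G; 14:G/T; 18:T/G; 22:A/T; 24:A/T; 29:T/C; 30:T/G; 31:G/A; 36:T/G.
p = 12/39 = 0.307692.
d = −0.75 · ln(1 − (4/3)·0.307692) = −0.75 · ln(0.589744) = −0.75 · (-0.528067) = 0.3961.

0.3961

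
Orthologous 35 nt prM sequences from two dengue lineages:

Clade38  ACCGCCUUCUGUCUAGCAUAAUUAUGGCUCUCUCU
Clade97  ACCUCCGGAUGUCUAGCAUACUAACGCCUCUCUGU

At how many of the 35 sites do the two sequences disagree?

9

Mismatches occur at site 4 (G↔U), site 7 (U↔G), site 8 (U↔G), site 9 (C↔A), site 21 (A↔C), site 23 (U↔A), site 25 (U↔C), site 27 (G↔C), site 34 (C↔G).
That gives 9 mismatches out of 35 aligned sites, so the Hamming distance is 9.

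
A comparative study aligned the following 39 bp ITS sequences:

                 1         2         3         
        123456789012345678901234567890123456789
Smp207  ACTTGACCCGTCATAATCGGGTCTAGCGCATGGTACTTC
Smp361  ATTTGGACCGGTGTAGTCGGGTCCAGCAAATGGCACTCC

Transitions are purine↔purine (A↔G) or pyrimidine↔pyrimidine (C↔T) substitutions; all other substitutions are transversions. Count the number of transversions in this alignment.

3

Differing sites — 2:C/T (Ti); 6:A/G (Ti); 7:C/A (Tv); 11:T/G (Tv); 12:C/T (Ti); 13:A/G (Ti); 16:A/G (Ti); 24:T/C (Ti); 28:G/A (Ti); 29:C/A (Tv); 34:T/C (Ti); 38:T/C (Ti).
Of the 12 differences, 9 transitions and 3 transversions, so the answer is 3.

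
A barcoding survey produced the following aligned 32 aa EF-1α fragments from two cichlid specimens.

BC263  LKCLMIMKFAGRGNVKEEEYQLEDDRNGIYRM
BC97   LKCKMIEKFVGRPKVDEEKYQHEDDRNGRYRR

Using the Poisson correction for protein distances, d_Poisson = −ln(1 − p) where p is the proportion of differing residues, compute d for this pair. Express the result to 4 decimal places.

0.3747

The sequences differ at positions 4 (L/K), 7 (M/E), 10 (A/V), 13 (G/P), 14 (N/K), 16 (K/D), 19 (E/K), 22 (L/H), 29 (I/R), 32 (M/R).
p = 10/32 = 0.312500.
d = −ln(1 − 0.312500) = −ln(0.687500) = 0.3747.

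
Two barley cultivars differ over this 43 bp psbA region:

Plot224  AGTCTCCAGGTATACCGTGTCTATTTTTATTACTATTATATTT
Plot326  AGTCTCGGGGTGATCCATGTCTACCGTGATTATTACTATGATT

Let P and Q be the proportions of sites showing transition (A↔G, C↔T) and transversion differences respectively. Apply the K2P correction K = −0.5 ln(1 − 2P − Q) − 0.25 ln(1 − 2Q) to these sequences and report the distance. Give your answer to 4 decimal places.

Mismatches occur at site 7 (C→G, transversion), site 8 (A→G, transition), site 12 (A→G, transition), site 13 (T→A, transversion), site 14 (A→T, transversion), site 17 (G→A, transition), site 24 (T→C, transition), site 25 (T→C, transition), site 26 (T→G, transversion), site 28 (T→G, transversion), site 33 (C→T, transition), site 36 (T→C, transition), site 40 (A→G, transition), site 41 (T→A, transversion).
Of the 14 differences, 8 transitions and 6 transversions over 43 sites: P = 8/43 = 0.186047, Q = 6/43 = 0.139535.
d = −0.5·ln(0.488371) − 0.25·ln(0.720930) = −0.5·(-0.716680) − 0.25·(-0.327213) = 0.4401.

0.4401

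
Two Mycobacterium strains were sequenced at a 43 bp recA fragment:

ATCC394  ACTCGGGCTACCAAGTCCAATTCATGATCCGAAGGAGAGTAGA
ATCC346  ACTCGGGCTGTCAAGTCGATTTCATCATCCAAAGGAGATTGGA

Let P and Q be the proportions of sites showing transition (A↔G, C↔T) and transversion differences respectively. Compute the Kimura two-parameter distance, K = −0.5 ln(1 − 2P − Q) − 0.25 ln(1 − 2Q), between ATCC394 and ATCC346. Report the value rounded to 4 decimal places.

Mismatches occur at site 10 (A↔G, transition), site 11 (C↔T, transition), site 18 (C↔G, transversion), site 20 (A↔T, transversion), site 26 (G↔C, transversion), site 31 (G↔A, transition), site 39 (G↔T, transversion), site 41 (A↔G, transition).
Of the 8 differences, 4 transitions and 4 transversions over 43 sites: P = 4/43 = 0.093023, Q = 4/43 = 0.093023.
d = −0.5·ln(0.720931) − 0.25·ln(0.813954) = −0.5·(-0.327212) − 0.25·(-0.205851) = 0.2151.

0.2151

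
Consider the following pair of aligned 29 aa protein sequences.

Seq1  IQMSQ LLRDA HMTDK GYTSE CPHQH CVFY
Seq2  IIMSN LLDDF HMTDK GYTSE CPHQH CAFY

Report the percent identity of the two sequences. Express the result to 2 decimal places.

82.76%

The sequences differ at positions 2 (Q/I), 5 (Q/N), 8 (R/D), 10 (A/F), 27 (V/A).
24 of the 29 sites match, so the percent identity is 24/29 × 100 = 82.76%.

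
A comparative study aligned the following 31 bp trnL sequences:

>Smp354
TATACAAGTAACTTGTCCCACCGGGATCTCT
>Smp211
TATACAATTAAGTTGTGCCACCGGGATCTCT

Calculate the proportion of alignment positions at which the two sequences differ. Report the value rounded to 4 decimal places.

Mismatches occur at site 8 (G↔T), site 12 (C↔G), site 17 (C↔G).
There are 3 differences over 31 sites, so p = 3/31 = 0.0968.

0.0968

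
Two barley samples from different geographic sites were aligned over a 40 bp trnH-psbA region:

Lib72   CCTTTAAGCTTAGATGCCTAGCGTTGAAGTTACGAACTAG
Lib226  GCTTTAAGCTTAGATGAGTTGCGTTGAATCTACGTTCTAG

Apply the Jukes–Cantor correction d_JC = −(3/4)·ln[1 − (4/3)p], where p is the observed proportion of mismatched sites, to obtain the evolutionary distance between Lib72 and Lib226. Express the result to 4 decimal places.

Mismatches occur at site 1 (C→G), site 17 (C→A), site 18 (C→G), site 20 (A→T), site 29 (G→T), site 30 (T→C), site 35 (A→T), site 36 (A→T).
p = 8/40 = 0.200000.
d = −0.75 · ln(1 − (4/3)·0.200000) = −0.75 · ln(0.733333) = −0.75 · (-0.310155) = 0.2326.

0.2326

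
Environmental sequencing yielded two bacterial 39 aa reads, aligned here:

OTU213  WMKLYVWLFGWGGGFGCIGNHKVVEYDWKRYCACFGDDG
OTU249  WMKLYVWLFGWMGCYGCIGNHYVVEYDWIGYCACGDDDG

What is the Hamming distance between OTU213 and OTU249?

Mismatches occur at site 12 (G↔M), site 14 (G↔C), site 15 (F↔Y), site 22 (K↔Y), site 29 (K↔I), site 30 (R↔G), site 35 (F↔G), site 36 (G↔D).
That gives 8 mismatches out of 39 aligned sites, so the Hamming distance is 8.

8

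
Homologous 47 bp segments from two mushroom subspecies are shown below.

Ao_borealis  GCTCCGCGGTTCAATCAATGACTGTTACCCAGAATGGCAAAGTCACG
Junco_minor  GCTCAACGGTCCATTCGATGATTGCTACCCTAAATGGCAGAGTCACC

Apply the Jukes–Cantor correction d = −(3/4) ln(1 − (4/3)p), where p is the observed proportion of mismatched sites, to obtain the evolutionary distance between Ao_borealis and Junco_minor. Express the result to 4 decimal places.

Differing sites — 5:C/A; 6:G/A; 11:T/C; 14:A/T; 17:A/G; 22:C/T; 25:T/C; 31:A/T; 32:G/A; 40:A/G; 47:G/C.
p = 11/47 = 0.234043.
d = −0.75 · ln(1 − (4/3)·0.234043) = −0.75 · ln(0.687943) = −0.75 · (-0.374049) = 0.2805.

0.2805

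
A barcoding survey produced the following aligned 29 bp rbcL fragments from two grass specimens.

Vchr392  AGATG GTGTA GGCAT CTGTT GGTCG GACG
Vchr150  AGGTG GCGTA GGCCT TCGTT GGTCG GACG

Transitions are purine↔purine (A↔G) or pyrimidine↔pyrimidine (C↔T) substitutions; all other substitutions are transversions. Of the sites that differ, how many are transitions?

4

Mismatches occur at site 3 (A↔G, transition), site 7 (T↔C, transition), site 14 (A↔C, transversion), site 16 (C↔T, transition), site 17 (T↔C, transition).
Of the 5 differences, 4 transitions and 1 transversion, so the answer is 4.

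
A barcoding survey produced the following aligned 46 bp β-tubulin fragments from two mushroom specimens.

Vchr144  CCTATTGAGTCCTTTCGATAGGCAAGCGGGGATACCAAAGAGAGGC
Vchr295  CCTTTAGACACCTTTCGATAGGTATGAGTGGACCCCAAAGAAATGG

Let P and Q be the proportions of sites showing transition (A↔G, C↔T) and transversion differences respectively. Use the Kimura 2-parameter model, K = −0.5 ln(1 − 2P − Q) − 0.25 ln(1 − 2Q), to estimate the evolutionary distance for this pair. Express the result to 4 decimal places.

0.3564

Differing sites — 4:A/T (Tv); 6:T/A (Tv); 9:G/C (Tv); 10:T/A (Tv); 23:C/T (Ti); 25:A/T (Tv); 27:C/A (Tv); 29:G/T (Tv); 33:T/C (Ti); 34:A/C (Tv); 42:G/A (Ti); 44:G/T (Tv); 46:C/G (Tv).
Of the 13 differences, 3 transitions and 10 transversions over 46 sites: P = 3/46 = 0.065217, Q = 10/46 = 0.217391.
d = −0.5·ln(0.652175) − 0.25·ln(0.565218) = −0.5·(-0.427442) − 0.25·(-0.570544) = 0.3564.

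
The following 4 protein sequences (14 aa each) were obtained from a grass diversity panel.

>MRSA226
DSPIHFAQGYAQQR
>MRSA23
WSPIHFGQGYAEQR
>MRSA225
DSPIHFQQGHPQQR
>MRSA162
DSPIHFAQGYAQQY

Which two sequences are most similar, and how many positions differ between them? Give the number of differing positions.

1

Pairwise Hamming distances:
  MRSA226 vs MRSA23: 3
  MRSA226 vs MRSA225: 3
  MRSA226 vs MRSA162: 1
  MRSA23 vs MRSA225: 5
  MRSA23 vs MRSA162: 4
  MRSA225 vs MRSA162: 4
The smallest is 1, between MRSA226 and MRSA162.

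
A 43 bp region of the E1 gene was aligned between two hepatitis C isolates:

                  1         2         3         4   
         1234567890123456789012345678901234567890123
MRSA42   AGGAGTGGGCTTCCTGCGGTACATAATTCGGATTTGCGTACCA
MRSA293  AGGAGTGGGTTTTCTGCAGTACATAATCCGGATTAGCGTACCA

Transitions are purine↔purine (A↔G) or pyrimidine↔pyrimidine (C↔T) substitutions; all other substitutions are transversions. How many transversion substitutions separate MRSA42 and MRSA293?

1

Differing sites — 10:C/T (Ti); 13:C/T (Ti); 18:G/A (Ti); 28:T/C (Ti); 35:T/A (Tv).
Of the 5 differences, 4 transitions and 1 transversion, so the answer is 1.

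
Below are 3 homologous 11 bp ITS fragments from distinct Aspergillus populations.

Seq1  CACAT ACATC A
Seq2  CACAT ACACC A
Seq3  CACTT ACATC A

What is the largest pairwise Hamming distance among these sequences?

Pairwise Hamming distances:
  Seq1 vs Seq2: 1
  Seq1 vs Seq3: 1
  Seq2 vs Seq3: 2
The largest is 2, between Seq2 and Seq3.

2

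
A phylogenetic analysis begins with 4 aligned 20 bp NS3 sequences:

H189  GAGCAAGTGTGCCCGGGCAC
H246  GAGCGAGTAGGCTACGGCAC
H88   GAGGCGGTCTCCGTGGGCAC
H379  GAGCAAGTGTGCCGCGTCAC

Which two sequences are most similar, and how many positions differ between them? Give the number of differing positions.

Pairwise Hamming distances:
  H189 vs H246: 6
  H189 vs H88: 7
  H189 vs H379: 3
  H246 vs H88: 9
  H246 vs H379: 6
  H88 vs H379: 9
The smallest is 3, between H189 and H379.

3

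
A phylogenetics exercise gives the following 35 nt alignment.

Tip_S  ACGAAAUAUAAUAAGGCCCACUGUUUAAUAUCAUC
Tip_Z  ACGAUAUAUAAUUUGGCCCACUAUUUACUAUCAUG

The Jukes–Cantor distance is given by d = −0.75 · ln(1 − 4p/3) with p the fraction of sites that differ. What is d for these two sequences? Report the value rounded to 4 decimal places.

0.1946

The sequences differ at positions 5 (A/U), 13 (A/U), 14 (A/U), 23 (G/A), 28 (A/C), 35 (C/G).
p = 6/35 = 0.171429.
d = −0.75 · ln(1 − (4/3)·0.171429) = −0.75 · ln(0.771428) = −0.75 · (-0.259512) = 0.1946.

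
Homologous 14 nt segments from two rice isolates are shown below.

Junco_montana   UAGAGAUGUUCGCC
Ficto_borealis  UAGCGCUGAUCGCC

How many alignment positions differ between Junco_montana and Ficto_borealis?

3

Mismatches occur at site 4 (A→C), site 6 (A→C), site 9 (U→A).
That gives 3 mismatches out of 14 aligned sites, so the Hamming distance is 3.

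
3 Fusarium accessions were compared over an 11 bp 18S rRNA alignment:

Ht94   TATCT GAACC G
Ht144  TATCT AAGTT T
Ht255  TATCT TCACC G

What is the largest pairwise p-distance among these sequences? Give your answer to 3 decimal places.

0.545

Pairwise Hamming distances:
  Ht94 vs Ht144: 5
  Ht94 vs Ht255: 2
  Ht144 vs Ht255: 6
The largest is 6 mismatches, between Ht144 and Ht255; p = 6/11 = 0.545.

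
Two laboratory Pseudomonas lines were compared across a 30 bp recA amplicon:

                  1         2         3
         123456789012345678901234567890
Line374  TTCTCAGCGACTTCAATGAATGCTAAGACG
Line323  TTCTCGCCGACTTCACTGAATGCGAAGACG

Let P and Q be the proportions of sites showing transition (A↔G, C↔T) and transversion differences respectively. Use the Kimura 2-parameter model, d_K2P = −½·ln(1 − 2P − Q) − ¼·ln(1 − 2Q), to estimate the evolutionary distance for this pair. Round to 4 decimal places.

Mismatches occur at site 6 (A/G, transition), site 7 (G/C, transversion), site 16 (A/C, transversion), site 24 (T/G, transversion).
Of the 4 differences, 1 transition and 3 transversions over 30 sites: P = 1/30 = 0.033333, Q = 3/30 = 0.100000.
d = −0.5·ln(0.833334) − 0.25·ln(0.800000) = −0.5·(-0.182321) − 0.25·(-0.223144) = 0.1469.

0.1469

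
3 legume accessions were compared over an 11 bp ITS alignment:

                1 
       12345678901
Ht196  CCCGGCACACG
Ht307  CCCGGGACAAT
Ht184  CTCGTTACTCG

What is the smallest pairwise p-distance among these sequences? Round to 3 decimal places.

Pairwise Hamming distances:
  Ht196 vs Ht307: 3
  Ht196 vs Ht184: 4
  Ht307 vs Ht184: 6
The smallest is 3 mismatches, between Ht196 and Ht307; p = 3/11 = 0.273.

0.273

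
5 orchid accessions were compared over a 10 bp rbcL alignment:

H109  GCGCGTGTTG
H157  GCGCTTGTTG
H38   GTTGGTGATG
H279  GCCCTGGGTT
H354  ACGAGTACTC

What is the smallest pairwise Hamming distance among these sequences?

1

Pairwise Hamming distances:
  H109 vs H157: 1
  H109 vs H38: 4
  H109 vs H279: 5
  H109 vs H354: 5
  H157 vs H38: 5
  H157 vs H279: 4
  H157 vs H354: 6
  H38 vs H279: 7
  H38 vs H354: 7
  H279 vs H354: 8
The smallest is 1, between H109 and H157.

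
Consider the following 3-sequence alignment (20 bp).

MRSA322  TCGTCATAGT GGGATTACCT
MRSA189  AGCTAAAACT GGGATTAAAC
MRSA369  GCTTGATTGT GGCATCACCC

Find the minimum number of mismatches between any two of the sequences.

Pairwise Hamming distances:
  MRSA322 vs MRSA189: 9
  MRSA322 vs MRSA369: 7
  MRSA189 vs MRSA369: 11
The smallest is 7, between MRSA322 and MRSA369.

7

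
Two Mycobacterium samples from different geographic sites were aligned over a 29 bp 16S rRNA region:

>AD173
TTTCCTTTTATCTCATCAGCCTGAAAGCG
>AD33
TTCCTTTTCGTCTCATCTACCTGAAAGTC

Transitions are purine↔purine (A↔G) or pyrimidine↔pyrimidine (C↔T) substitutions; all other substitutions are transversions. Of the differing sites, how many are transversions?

2

Mismatches occur at site 3 (T→C, transition), site 5 (C→T, transition), site 9 (T→C, transition), site 10 (A→G, transition), site 18 (A→T, transversion), site 19 (G→A, transition), site 28 (C→T, transition), site 29 (G→C, transversion).
Of the 8 differences, 6 transitions and 2 transversions, so the answer is 2.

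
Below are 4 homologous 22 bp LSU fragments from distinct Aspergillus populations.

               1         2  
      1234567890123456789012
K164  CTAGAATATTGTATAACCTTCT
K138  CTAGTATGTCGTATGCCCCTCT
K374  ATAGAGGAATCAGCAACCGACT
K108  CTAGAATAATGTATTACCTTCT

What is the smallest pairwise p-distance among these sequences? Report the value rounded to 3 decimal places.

0.091

Pairwise Hamming distances:
  K164 vs K138: 6
  K164 vs K374: 10
  K164 vs K108: 2
  K138 vs K374: 15
  K138 vs K108: 7
  K374 vs K108: 10
The smallest is 2 mismatches, between K164 and K108; p = 2/22 = 0.091.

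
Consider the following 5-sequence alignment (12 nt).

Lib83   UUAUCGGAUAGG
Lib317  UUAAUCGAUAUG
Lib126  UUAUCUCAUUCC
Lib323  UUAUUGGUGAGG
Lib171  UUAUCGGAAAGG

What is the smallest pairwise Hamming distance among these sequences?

Pairwise Hamming distances:
  Lib83 vs Lib317: 4
  Lib83 vs Lib126: 5
  Lib83 vs Lib323: 3
  Lib83 vs Lib171: 1
  Lib317 vs Lib126: 7
  Lib317 vs Lib323: 5
  Lib317 vs Lib171: 5
  Lib126 vs Lib323: 8
  Lib126 vs Lib171: 6
  Lib323 vs Lib171: 3
The smallest is 1, between Lib83 and Lib171.

1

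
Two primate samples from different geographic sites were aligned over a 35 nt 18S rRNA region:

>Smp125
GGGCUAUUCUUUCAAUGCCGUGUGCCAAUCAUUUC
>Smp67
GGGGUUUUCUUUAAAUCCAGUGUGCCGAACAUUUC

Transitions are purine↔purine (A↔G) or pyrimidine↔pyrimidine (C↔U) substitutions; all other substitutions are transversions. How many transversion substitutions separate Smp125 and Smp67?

Differing sites — 4:C/G (Tv); 6:A/U (Tv); 13:C/A (Tv); 17:G/C (Tv); 19:C/A (Tv); 27:A/G (Ti); 29:U/A (Tv).
Of the 7 differences, 1 transition and 6 transversions, so the answer is 6.

6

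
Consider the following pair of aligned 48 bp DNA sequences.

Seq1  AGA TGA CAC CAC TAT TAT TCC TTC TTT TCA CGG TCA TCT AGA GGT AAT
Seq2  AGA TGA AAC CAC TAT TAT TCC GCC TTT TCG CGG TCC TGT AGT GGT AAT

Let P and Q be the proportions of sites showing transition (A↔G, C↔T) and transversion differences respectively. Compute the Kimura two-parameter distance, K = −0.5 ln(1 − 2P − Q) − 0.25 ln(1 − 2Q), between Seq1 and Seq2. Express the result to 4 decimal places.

0.1622

Differing sites — 7:C/A (Tv); 22:T/G (Tv); 23:T/C (Ti); 30:A/G (Ti); 36:A/C (Tv); 38:C/G (Tv); 42:A/T (Tv).
Of the 7 differences, 2 transitions and 5 transversions over 48 sites: P = 2/48 = 0.041667, Q = 5/48 = 0.104167.
d = −0.5·ln(0.812499) − 0.25·ln(0.791666) = −0.5·(-0.207641) − 0.25·(-0.233616) = 0.1622.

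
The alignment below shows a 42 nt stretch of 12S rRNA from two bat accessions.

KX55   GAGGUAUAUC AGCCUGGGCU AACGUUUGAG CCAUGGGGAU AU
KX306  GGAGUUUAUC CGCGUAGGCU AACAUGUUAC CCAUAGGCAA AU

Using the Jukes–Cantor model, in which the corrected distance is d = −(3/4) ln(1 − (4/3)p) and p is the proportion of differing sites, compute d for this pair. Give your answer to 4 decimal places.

0.3992

Differing sites — 2:A/G; 3:G/A; 6:A/U; 11:A/C; 14:C/G; 16:G/A; 24:G/A; 26:U/G; 28:G/U; 30:G/C; 35:G/A; 38:G/C; 40:U/A.
p = 13/42 = 0.309524.
d = −0.75 · ln(1 − (4/3)·0.309524) = −0.75 · ln(0.587301) = −0.75 · (-0.532218) = 0.3992.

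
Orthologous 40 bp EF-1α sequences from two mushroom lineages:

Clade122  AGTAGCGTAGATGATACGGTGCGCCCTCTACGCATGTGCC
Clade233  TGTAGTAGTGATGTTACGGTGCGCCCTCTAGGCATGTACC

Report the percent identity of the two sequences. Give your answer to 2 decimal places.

80.00%

Differing sites — 1:A/T; 6:C/T; 7:G/A; 8:T/G; 9:A/T; 14:A/T; 31:C/G; 38:G/A.
32 of the 40 sites match, so the percent identity is 32/40 × 100 = 80.00%.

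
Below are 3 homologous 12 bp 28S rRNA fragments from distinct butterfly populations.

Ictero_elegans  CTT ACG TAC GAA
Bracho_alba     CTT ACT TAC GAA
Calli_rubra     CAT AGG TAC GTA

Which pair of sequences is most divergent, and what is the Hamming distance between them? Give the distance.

4

Pairwise Hamming distances:
  Ictero_elegans vs Bracho_alba: 1
  Ictero_elegans vs Calli_rubra: 3
  Bracho_alba vs Calli_rubra: 4
The largest is 4, between Bracho_alba and Calli_rubra.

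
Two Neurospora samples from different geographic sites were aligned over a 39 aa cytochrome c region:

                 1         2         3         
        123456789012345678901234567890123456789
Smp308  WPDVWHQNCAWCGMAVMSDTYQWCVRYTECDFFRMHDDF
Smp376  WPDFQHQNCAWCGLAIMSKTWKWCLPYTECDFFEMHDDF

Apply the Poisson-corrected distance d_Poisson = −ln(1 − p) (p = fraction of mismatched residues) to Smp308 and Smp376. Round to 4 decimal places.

Differing sites — 4:V/F; 5:W/Q; 14:M/L; 16:V/I; 19:D/K; 21:Y/W; 22:Q/K; 25:V/L; 26:R/P; 34:R/E.
p = 10/39 = 0.256410.
d = −ln(1 − 0.256410) = −ln(0.743590) = 0.2963.

0.2963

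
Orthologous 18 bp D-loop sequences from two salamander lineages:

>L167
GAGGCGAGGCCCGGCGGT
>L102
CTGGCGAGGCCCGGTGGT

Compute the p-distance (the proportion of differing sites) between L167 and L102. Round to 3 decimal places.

0.167

The sequences differ at positions 1 (G/C), 2 (A/T), 15 (C/T).
There are 3 differences over 18 sites, so p = 3/18 = 0.167.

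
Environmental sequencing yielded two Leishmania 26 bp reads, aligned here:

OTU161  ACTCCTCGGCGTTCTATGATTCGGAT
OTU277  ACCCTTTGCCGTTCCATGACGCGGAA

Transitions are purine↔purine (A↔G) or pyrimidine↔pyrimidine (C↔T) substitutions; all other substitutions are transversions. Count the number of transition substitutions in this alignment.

Differing sites — 3:T/C (Ti); 5:C/T (Ti); 7:C/T (Ti); 9:G/C (Tv); 15:T/C (Ti); 20:T/C (Ti); 21:T/G (Tv); 26:T/A (Tv).
Of the 8 differences, 5 transitions and 3 transversions, so the answer is 5.

5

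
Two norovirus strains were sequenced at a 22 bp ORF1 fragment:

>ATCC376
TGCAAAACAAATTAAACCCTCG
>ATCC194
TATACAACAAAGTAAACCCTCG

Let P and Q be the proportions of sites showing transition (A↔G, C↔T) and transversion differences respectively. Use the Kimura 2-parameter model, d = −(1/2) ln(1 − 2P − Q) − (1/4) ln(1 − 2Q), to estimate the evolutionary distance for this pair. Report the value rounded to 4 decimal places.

Differing sites — 2:G/A (Ti); 3:C/T (Ti); 5:A/C (Tv); 12:T/G (Tv).
Of the 4 differences, 2 transitions and 2 transversions over 22 sites: P = 2/22 = 0.090909, Q = 2/22 = 0.090909.
d = −0.5·ln(0.727273) − 0.25·ln(0.818182) = −0.5·(-0.318453) − 0.25·(-0.200670) = 0.2094.

0.2094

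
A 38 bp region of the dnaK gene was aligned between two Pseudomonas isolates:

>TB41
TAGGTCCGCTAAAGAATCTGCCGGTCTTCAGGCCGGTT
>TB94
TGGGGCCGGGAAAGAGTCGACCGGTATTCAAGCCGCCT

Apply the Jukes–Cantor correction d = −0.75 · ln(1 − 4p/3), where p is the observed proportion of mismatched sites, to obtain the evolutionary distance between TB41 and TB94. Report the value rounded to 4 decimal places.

The sequences differ at positions 2 (A/G), 5 (T/G), 9 (C/G), 10 (T/G), 16 (A/G), 19 (T/G), 20 (G/A), 26 (C/A), 31 (G/A), 36 (G/C), 37 (T/C).
p = 11/38 = 0.289474.
d = −0.75 · ln(1 − (4/3)·0.289474) = −0.75 · ln(0.614035) = −0.75 · (-0.487703) = 0.3658.

0.3658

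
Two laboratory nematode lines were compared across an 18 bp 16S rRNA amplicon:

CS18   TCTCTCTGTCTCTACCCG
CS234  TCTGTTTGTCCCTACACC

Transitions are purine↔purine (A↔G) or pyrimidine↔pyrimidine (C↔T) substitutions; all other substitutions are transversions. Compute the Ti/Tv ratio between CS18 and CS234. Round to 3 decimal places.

0.667

Differing sites — 4:C/G (Tv); 6:C/T (Ti); 11:T/C (Ti); 16:C/A (Tv); 18:G/C (Tv).
Of the 5 differences, 2 transitions and 3 transversions, so Ti/Tv = 2/3 = 0.667.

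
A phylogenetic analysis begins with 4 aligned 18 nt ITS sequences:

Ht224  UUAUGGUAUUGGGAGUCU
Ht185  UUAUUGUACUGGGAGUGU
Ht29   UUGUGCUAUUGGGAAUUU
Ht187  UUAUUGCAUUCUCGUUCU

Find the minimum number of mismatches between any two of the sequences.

3

Pairwise Hamming distances:
  Ht224 vs Ht185: 3
  Ht224 vs Ht29: 4
  Ht224 vs Ht187: 7
  Ht185 vs Ht29: 6
  Ht185 vs Ht187: 8
  Ht29 vs Ht187: 10
The smallest is 3, between Ht224 and Ht185.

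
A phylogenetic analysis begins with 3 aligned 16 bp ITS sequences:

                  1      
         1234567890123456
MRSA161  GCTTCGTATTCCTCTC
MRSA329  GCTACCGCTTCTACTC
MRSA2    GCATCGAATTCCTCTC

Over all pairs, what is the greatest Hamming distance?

Pairwise Hamming distances:
  MRSA161 vs MRSA329: 6
  MRSA161 vs MRSA2: 2
  MRSA329 vs MRSA2: 7
The largest is 7, between MRSA329 and MRSA2.

7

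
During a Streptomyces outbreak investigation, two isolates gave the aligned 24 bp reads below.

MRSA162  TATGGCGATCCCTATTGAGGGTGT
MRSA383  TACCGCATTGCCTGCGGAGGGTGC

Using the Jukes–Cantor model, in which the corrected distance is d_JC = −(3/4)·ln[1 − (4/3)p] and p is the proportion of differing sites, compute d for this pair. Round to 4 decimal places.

Mismatches occur at site 3 (T↔C), site 4 (G↔C), site 7 (G↔A), site 8 (A↔T), site 10 (C↔G), site 14 (A↔G), site 15 (T↔C), site 16 (T↔G), site 24 (T↔C).
p = 9/24 = 0.375000.
d = −0.75 · ln(1 − (4/3)·0.375000) = −0.75 · ln(0.500000) = −0.75 · (-0.693147) = 0.5199.

0.5199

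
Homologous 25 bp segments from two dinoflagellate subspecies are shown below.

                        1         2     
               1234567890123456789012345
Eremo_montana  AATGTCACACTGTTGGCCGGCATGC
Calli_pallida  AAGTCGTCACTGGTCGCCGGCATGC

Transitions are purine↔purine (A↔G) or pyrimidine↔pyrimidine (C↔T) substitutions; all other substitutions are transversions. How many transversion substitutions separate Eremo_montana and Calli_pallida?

The sequences differ at positions 3 (T/G, transversion), 4 (G/T, transversion), 5 (T/C, transition), 6 (C/G, transversion), 7 (A/T, transversion), 13 (T/G, transversion), 15 (G/C, transversion).
Of the 7 differences, 1 transition and 6 transversions, so the answer is 6.

6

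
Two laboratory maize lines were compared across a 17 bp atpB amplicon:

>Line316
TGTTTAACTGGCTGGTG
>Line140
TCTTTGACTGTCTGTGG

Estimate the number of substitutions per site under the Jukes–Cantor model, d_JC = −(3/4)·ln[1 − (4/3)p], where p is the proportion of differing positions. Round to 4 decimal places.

The sequences differ at positions 2 (G/C), 6 (A/G), 11 (G/T), 15 (G/T), 16 (T/G).
p = 5/17 = 0.294118.
d = −0.75 · ln(1 − (4/3)·0.294118) = −0.75 · ln(0.607843) = −0.75 · (-0.497839) = 0.3734.

0.3734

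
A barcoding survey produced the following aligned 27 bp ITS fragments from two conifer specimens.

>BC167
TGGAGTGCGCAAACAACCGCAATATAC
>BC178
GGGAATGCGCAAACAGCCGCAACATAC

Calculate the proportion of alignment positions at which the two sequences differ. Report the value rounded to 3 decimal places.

0.148

Mismatches occur at site 1 (T/G), site 5 (G/A), site 16 (A/G), site 23 (T/C).
There are 4 differences over 27 sites, so p = 4/27 = 0.148.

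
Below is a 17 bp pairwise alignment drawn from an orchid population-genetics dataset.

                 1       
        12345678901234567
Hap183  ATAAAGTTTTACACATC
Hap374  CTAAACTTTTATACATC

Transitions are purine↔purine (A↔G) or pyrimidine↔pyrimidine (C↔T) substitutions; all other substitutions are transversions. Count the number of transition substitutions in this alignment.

1

Mismatches occur at site 1 (A/C, transversion), site 6 (G/C, transversion), site 12 (C/T, transition).
Of the 3 differences, 1 transition and 2 transversions, so the answer is 1.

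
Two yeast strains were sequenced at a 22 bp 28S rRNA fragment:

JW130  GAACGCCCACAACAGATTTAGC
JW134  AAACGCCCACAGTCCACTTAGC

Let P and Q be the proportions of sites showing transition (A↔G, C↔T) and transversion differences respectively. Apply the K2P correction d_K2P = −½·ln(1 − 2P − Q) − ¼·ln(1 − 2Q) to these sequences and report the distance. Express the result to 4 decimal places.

0.3532

The sequences differ at positions 1 (G/A, transition), 12 (A/G, transition), 13 (C/T, transition), 14 (A/C, transversion), 15 (G/C, transversion), 17 (T/C, transition).
Of the 6 differences, 4 transitions and 2 transversions over 22 sites: P = 4/22 = 0.181818, Q = 2/22 = 0.090909.
d = −0.5·ln(0.545455) − 0.25·ln(0.818182) = −0.5·(-0.606135) − 0.25·(-0.200670) = 0.3532.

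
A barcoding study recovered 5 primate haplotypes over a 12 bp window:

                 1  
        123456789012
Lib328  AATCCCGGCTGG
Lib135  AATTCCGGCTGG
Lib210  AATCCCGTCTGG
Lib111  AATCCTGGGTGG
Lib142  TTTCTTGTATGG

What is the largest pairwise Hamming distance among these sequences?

Pairwise Hamming distances:
  Lib328 vs Lib135: 1
  Lib328 vs Lib210: 1
  Lib328 vs Lib111: 2
  Lib328 vs Lib142: 6
  Lib135 vs Lib210: 2
  Lib135 vs Lib111: 3
  Lib135 vs Lib142: 7
  Lib210 vs Lib111: 3
  Lib210 vs Lib142: 5
  Lib111 vs Lib142: 5
The largest is 7, between Lib135 and Lib142.

7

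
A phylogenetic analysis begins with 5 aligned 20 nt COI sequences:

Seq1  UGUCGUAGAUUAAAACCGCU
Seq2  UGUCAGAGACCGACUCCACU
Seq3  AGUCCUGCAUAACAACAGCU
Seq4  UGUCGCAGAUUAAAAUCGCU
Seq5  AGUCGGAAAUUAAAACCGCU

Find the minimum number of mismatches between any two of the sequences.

Pairwise Hamming distances:
  Seq1 vs Seq2: 8
  Seq1 vs Seq3: 7
  Seq1 vs Seq4: 2
  Seq1 vs Seq5: 3
  Seq2 vs Seq3: 13
  Seq2 vs Seq4: 9
  Seq2 vs Seq5: 9
  Seq3 vs Seq4: 9
  Seq3 vs Seq5: 7
  Seq4 vs Seq5: 4
The smallest is 2, between Seq1 and Seq4.

2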